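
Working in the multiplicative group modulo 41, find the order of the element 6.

By Lagrange's theorem, ord_41(6) divides φ(41) = 41 − 1 = 40 = 2^3 · 5.
Divisors of 40: 1, 2, 4, 5, 8, 10, 20, 40.
Evaluate successive powers at the divisors of 40:
6^1 ≡ 6
6^2 ≡ 36
6^4 ≡ 25
6^5 ≡ 27
6^8 ≡ 10
6^10 ≡ 32
6^20 ≡ 40
6^40 ≡ 1
So ord_41(6) = 40.

40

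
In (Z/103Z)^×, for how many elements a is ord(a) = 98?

0

φ(103) = 103 − 1 = 102 = 2 · 3 · 17.
In a cyclic group of order 102, there are φ(d) elements of order d for each divisor d of 102, and zero for non-divisors.
98 does not divide 102, so no element of (Z/103Z)^× has order 98.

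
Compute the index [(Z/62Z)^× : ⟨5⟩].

10

ord(5) | φ(62) = φ(2)·φ(31) = 1·30 = 30 = 2 · 3 · 5.
Divisors of 30: 1, 2, 3, 5, 6, 10, 15, 30.
Compute 5^d (mod 62) for the divisors d until we hit 1:
5^1 ≡ 5
5^2 ≡ 25
5^3 ≡ 1
The order of 5 is 3, so the subgroup it generates has 3 elements.
[(Z/62Z)^× : ⟨5⟩] = 30/3 = 10.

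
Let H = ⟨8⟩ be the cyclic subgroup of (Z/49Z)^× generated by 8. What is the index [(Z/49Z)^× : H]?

By Lagrange's theorem, ord_49(8) divides φ(49) = φ(7^2) = 7·(7−1) = 42 = 2 · 3 · 7.
Divisors of 42: 1, 2, 3, 6, 7, 14, 21, 42.
Test each divisor d:
8^1 ≡ 8
8^2 ≡ 15
8^3 ≡ 22
8^6 ≡ 43
8^7 ≡ 1
Thus |⟨8⟩| = ord(8) = 7.
Index = |(Z/49Z)^×| / |⟨8⟩| = 42 / 7 = 6.

6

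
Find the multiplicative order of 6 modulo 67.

33

ord(6) | φ(67) = 67 − 1 = 66 = 2 · 3 · 11.
Divisors of 66: 1, 2, 3, 6, 11, 22, 33, 66.
Check 6^d mod 67 for each divisor in increasing order:
6^1 ≡ 6
6^2 ≡ 36
6^3 ≡ 15
6^6 ≡ 24
6^11 ≡ 29
6^22 ≡ 37
6^33 ≡ 1
Hence ord(6) = 33.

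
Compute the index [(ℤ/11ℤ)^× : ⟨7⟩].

1

ord(7) | φ(11) = 11 − 1 = 10 = 2 · 5.
Divisors of 10: 1, 2, 5, 10.
Evaluate successive powers at the divisors of 10:
7^1 ≡ 7
7^2 ≡ 5
7^5 ≡ 10
7^10 ≡ 1
The order of 7 is 10, so the subgroup it generates has 10 elements.
[(Z/11Z)^× : ⟨7⟩] = 10/10 = 1.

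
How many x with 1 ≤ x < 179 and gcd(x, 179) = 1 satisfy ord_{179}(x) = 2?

φ(179) = 179 − 1 = 178 = 2 · 89.
Since (Z/179Z)^× is cyclic of order 178, the number of elements of order d is φ(d) when d | 178 and 0 otherwise.
2 | 178, and φ(2) = 2 − 1 = 1.

1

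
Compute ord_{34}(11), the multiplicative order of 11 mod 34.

The order of 11 must divide φ(34) = φ(2)·φ(17) = 1·16 = 16 = 2^4.
Divisors of 16: 1, 2, 4, 8, 16.
Compute 11^d (mod 34) for the divisors d until we hit 1:
11^1 ≡ 11 (mod 34)
11^2 ≡ 19 (mod 34)
11^4 ≡ 21 (mod 34)
11^8 ≡ 33 (mod 34)
11^16 ≡ 1 (mod 34) ✓
So ord_34(11) = 16.

16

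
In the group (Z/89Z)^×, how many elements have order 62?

0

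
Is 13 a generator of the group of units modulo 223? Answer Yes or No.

No

φ(223) = 223 − 1 = 222 = 2 · 3 · 37.
It suffices to check that the order of 13 is not a proper divisor of 222: compute 13^(222/q) for q ∈ {2, 3, 37}.
13^111 ≡ 222 (mod 223)  [q = 2: ≢ 1 ✓]
13^74 ≡ 1 (mod 223)  [q = 3: ≡ 1 ✗]
13^6 ≡ 197 (mod 223)  [q = 37: ≢ 1 ✓]
The check at q = 3 fails, so 13 generates a proper subgroup.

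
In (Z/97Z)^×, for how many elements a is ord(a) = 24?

φ(97) = 97 − 1 = 96 = 2^5 · 3.
(Z/97Z)^× is cyclic (|G| = 96); a cyclic group of order m has exactly φ(d) elements of each order d | m, and none otherwise.
24 = 2^3 · 3 divides 96, and φ(24) = 8.

8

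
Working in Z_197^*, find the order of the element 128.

The order of 128 must divide φ(197) = 197 − 1 = 196 = 2^2 · 7^2.
Divisors of 196: 1, 2, 4, 7, 14, 28, 49, 98, 196.
Test each divisor d:
128^1 ≡ 128
128^2 ≡ 33
128^4 ≡ 104
128^7 ≡ 183
128^14 ≡ 196
128^28 ≡ 1
The smallest such exponent is 28, so the order of 128 is 28.

28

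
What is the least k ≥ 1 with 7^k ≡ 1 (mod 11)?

10

By Lagrange's theorem, ord_11(7) divides φ(11) = 11 − 1 = 10 = 2 · 5.
Divisors of 10: 1, 2, 5, 10.
Evaluate successive powers at the divisors of 10:
7^1 ≡ 7 (mod 11)
7^2 ≡ 5 (mod 11)
7^5 ≡ 10 (mod 11)
7^10 ≡ 1 (mod 11) ✓
So ord_11(7) = 10.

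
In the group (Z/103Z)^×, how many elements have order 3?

2

φ(103) = 103 − 1 = 102 = 2 · 3 · 17.
In a cyclic group of order 102, there are φ(d) elements of order d for each divisor d of 102, and zero for non-divisors.
3 | 102, and φ(3) = 3 − 1 = 2.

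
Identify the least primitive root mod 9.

2

φ(9) = φ(3^2) = 3·(3−1) = 6 = 2 · 3.
g is a primitive root iff g^(6/q) ≢ 1 (mod 9) for each prime q ∈ {2, 3}.
g = 2: 2^3 ≡ 8; 2^2 ≡ 4 — none is 1, so 2 is a primitive root.
So 2 is the smallest generator of (Z/9Z)^×.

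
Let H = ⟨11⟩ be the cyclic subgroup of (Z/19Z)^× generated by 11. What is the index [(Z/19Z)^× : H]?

6

By Lagrange's theorem, ord_19(11) divides φ(19) = 19 − 1 = 18 = 2 · 3^2.
Divisors of 18: 1, 2, 3, 6, 9, 18.
Check 11^d mod 19 for each divisor in increasing order:
11^1 ≡ 11
11^2 ≡ 7
11^3 ≡ 1
So ord_19(11) = 3, hence |⟨11⟩| = 3.
[(Z/19Z)^× : ⟨11⟩] = 18/3 = 6.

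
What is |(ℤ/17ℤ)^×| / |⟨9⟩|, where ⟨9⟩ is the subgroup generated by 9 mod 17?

ord(9) | φ(17) = 17 − 1 = 16 = 2^4.
Divisors of 16: 1, 2, 4, 8, 16.
Check 9^d mod 17 for each divisor in increasing order:
9^1 ≡ 9
9^2 ≡ 13
9^4 ≡ 16
9^8 ≡ 1
So ord_17(9) = 8, hence |⟨9⟩| = 8.
Index = |(Z/17Z)^×| / |⟨9⟩| = 16 / 8 = 2.

2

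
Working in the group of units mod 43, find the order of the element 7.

6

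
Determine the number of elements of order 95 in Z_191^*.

72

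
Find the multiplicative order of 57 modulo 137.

The order of 57 must divide φ(137) = 137 − 1 = 136 = 2^3 · 17.
Divisors of 136: 1, 2, 4, 8, 17, 34, 68, 136.
Evaluate successive powers at the divisors of 136:
57^1 ≡ 57 (mod 137)
57^2 ≡ 98 (mod 137)
57^4 ≡ 14 (mod 137)
57^8 ≡ 59 (mod 137)
57^17 ≡ 41 (mod 137)
57^34 ≡ 37 (mod 137)
57^68 ≡ 136 (mod 137)
57^136 ≡ 1 (mod 137) ✓
Therefore the multiplicative order of 57 modulo 137 is 136.

136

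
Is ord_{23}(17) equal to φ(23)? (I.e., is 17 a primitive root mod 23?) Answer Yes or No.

φ(23) = 23 − 1 = 22 = 2 · 11.
An element g generates (Z/23Z)^× iff g^(22/q) ≢ 1 (mod 23) for each prime q ∈ {2, 11}.
17^11 ≡ 22 (mod 23)  [q = 2: ≢ 1 ✓]
17^2 ≡ 13 (mod 23)  [q = 11: ≢ 1 ✓]
All checks pass, so 17 has order 22 and is a primitive root modulo 23.

Yes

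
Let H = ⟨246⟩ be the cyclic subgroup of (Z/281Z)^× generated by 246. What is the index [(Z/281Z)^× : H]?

By Lagrange's theorem, ord_281(246) divides φ(281) = 281 − 1 = 280 = 2^3 · 5 · 7.
Divisors of 280: 1, 2, 4, 5, 7, 8, 10, 14, 20, 28, 35, 40, 56, 70, 140, 280.
Evaluate successive powers at the divisors of 280:
246^1 ≡ 246 (mod 281)
246^2 ≡ 101 (mod 281)
246^4 ≡ 85 (mod 281)
246^5 ≡ 116 (mod 281)
246^7 ≡ 195 (mod 281)
246^8 ≡ 200 (mod 281)
246^10 ≡ 249 (mod 281)
246^14 ≡ 90 (mod 281)
246^20 ≡ 181 (mod 281)
246^28 ≡ 232 (mod 281)
246^35 ≡ 280 (mod 281)
246^40 ≡ 165 (mod 281)
246^56 ≡ 153 (mod 281)
246^70 ≡ 1 (mod 281) ✓
The order of 246 is 70, so the subgroup it generates has 70 elements.
[(Z/281Z)^× : ⟨246⟩] = 280/70 = 4.

4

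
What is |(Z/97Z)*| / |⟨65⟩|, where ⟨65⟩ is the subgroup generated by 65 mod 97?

Since 65 ∈ (Z/97Z)^×, its order divides φ(97) = 97 − 1 = 96 = 2^5 · 3.
Divisors of 96: 1, 2, 3, 4, 6, 8, 12, 16, 24, 32, 48, 96.
Compute 65^d (mod 97) for the divisors d until we hit 1:
65^1 ≡ 65 (mod 97)
65^2 ≡ 54 (mod 97)
65^3 ≡ 18 (mod 97)
65^4 ≡ 6 (mod 97)
65^6 ≡ 33 (mod 97)
65^8 ≡ 36 (mod 97)
65^12 ≡ 22 (mod 97)
65^16 ≡ 35 (mod 97)
65^24 ≡ 96 (mod 97)
65^32 ≡ 61 (mod 97)
65^48 ≡ 1 (mod 97) ✓
Thus |⟨65⟩| = ord(65) = 48.
The index is φ(97) / ord(65) = 96 / 48 = 2.

2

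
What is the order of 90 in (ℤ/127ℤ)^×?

18

Since 90 ∈ (Z/127Z)^×, its order divides φ(127) = 127 − 1 = 126 = 2 · 3^2 · 7.
Divisors of 126: 1, 2, 3, 6, 7, 9, 14, 18, 21, 42, 63, 126.
Test each divisor d:
90^1 ≡ 90 (mod 127)
90^2 ≡ 99 (mod 127)
90^3 ≡ 20 (mod 127)
90^6 ≡ 19 (mod 127)
90^7 ≡ 59 (mod 127)
90^9 ≡ 126 (mod 127)
90^14 ≡ 52 (mod 127)
90^18 ≡ 1 (mod 127) ✓
So ord_127(90) = 18.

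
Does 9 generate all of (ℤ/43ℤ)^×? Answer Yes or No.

No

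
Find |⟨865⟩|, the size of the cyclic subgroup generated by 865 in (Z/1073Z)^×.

ord(865) | φ(1073) = φ(29·37) = (29−1)·(37−1) = 28·36 = 1008 = 2^4 · 3^2 · 7.
Divisors of 1008: 1, 2, 3, 4, 6, 7, 8, 9, 12, 14, 16, 18, 21, 24, 28, 36, 42, 48, 56, 63, 72, 84, 112, 126, 144, 168, 252, 336, 504, 1008.
Compute 865^d (mod 1073) for the divisors d until we hit 1:
865^1 ≡ 865 (mod 1073)
865^2 ≡ 344 (mod 1073)
865^3 ≡ 339 (mod 1073)
865^4 ≡ 306 (mod 1073)
865^6 ≡ 110 (mod 1073)
865^7 ≡ 726 (mod 1073)
865^8 ≡ 285 (mod 1073)
865^9 ≡ 808 (mod 1073)
865^12 ≡ 297 (mod 1073)
865^14 ≡ 233 (mod 1073)
865^16 ≡ 750 (mod 1073)
865^18 ≡ 480 (mod 1073)
865^21 ≡ 697 (mod 1073)
865^24 ≡ 223 (mod 1073)
865^28 ≡ 639 (mod 1073)
865^36 ≡ 778 (mod 1073)
865^42 ≡ 813 (mod 1073)
865^48 ≡ 371 (mod 1073)
865^56 ≡ 581 (mod 1073)
865^63 ≡ 117 (mod 1073)
865^72 ≡ 112 (mod 1073)
865^84 ≡ 1 (mod 1073) ✓
So ord_1073(865) = 84.

84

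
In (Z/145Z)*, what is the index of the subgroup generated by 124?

4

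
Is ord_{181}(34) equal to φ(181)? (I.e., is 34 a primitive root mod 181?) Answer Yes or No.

φ(181) = 181 − 1 = 180 = 2^2 · 3^2 · 5.
It suffices to check that the order of 34 is not a proper divisor of 180: compute 34^(180/q) for q ∈ {2, 3, 5}.
34^90 ≡ 1 (mod 181)  [q = 2: ≡ 1 ✗]
34^60 ≡ 132 (mod 181)  [q = 3: ≢ 1 ✓]
34^36 ≡ 59 (mod 181)  [q = 5: ≢ 1 ✓]
34^90 ≡ 1 shows ord(34) | 90, strictly less than φ(181); not a primitive root.

No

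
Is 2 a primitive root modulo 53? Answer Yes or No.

Yes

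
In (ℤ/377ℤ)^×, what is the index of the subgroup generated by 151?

12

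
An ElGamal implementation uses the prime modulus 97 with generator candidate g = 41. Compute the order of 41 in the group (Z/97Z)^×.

96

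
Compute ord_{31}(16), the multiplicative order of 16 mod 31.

5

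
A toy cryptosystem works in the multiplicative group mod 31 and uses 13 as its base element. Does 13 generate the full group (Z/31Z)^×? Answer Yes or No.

Yes

φ(31) = 31 − 1 = 30 = 2 · 3 · 5.
It suffices to check that the order of 13 is not a proper divisor of 30: compute 13^(30/q) for q ∈ {2, 3, 5}.
13^15 ≡ 30 (mod 31)  [q = 2: ≢ 1 ✓]
13^10 ≡ 5 (mod 31)  [q = 3: ≢ 1 ✓]
13^6 ≡ 16 (mod 31)  [q = 5: ≢ 1 ✓]
None equal 1, so ord_31(13) = 30: 13 is a primitive root.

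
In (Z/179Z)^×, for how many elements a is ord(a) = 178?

88

φ(179) = 179 − 1 = 178 = 2 · 89.
(Z/179Z)^× is cyclic (|G| = 178); a cyclic group of order m has exactly φ(d) elements of each order d | m, and none otherwise.
178 = 2 · 89 divides 178, and φ(178) = 88.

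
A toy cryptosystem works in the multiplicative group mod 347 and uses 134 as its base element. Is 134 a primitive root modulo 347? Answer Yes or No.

φ(347) = 347 − 1 = 346 = 2 · 173.
An element g generates (Z/347Z)^× iff g^(346/q) ≢ 1 (mod 347) for each prime q ∈ {2, 173}.
134^173 ≡ 346 (mod 347)  [q = 2: ≢ 1 ✓]
134^2 ≡ 259 (mod 347)  [q = 173: ≢ 1 ✓]
None equal 1, so ord_347(134) = 346: 134 is a primitive root.

Yes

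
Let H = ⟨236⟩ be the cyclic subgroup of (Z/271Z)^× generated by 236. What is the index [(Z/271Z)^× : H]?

The order of 236 must divide φ(271) = 271 − 1 = 270 = 2 · 3^3 · 5.
Divisors of 270: 1, 2, 3, 5, 6, 9, 10, 15, 18, 27, 30, 45, 54, 90, 135, 270.
Check 236^d mod 271 for each divisor in increasing order:
236^1 ≡ 236 (mod 271)
236^2 ≡ 141 (mod 271)
236^3 ≡ 214 (mod 271)
236^5 ≡ 93 (mod 271)
236^6 ≡ 268 (mod 271)
236^9 ≡ 171 (mod 271)
236^10 ≡ 248 (mod 271)
236^15 ≡ 29 (mod 271)
236^18 ≡ 244 (mod 271)
236^27 ≡ 261 (mod 271)
236^30 ≡ 28 (mod 271)
236^45 ≡ 270 (mod 271)
236^54 ≡ 100 (mod 271)
236^90 ≡ 1 (mod 271) ✓
The order of 236 is 90, so the subgroup it generates has 90 elements.
[(Z/271Z)^× : ⟨236⟩] = 270/90 = 3.

3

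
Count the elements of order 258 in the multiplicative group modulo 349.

0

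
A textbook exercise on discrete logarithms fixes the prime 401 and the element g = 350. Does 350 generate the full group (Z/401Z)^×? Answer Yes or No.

No

φ(401) = 401 − 1 = 400 = 2^4 · 5^2.
An element g generates (Z/401Z)^× iff g^(400/q) ≢ 1 (mod 401) for each prime q ∈ {2, 5}.
350^200 ≡ 1 (mod 401)  [q = 2: ≡ 1 ✗]
350^80 ≡ 39 (mod 401)  [q = 5: ≢ 1 ✓]
The check at q = 2 fails, so 350 generates a proper subgroup.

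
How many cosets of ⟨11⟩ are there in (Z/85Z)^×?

By Lagrange's theorem, ord_85(11) divides φ(85) = φ(5·17) = (5−1)·(17−1) = 4·16 = 64 = 2^6.
Divisors of 64: 1, 2, 4, 8, 16, 32, 64.
Evaluate successive powers at the divisors of 64:
11^1 ≡ 11 (mod 85)
11^2 ≡ 36 (mod 85)
11^4 ≡ 21 (mod 85)
11^8 ≡ 16 (mod 85)
11^16 ≡ 1 (mod 85) ✓
Thus |⟨11⟩| = ord(11) = 16.
[(Z/85Z)^× : ⟨11⟩] = 64/16 = 4.

4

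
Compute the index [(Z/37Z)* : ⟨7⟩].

4

By Lagrange's theorem, ord_37(7) divides φ(37) = 37 − 1 = 36 = 2^2 · 3^2.
Divisors of 36: 1, 2, 3, 4, 6, 9, 12, 18, 36.
Evaluate successive powers at the divisors of 36:
7^1 ≡ 7
7^2 ≡ 12
7^3 ≡ 10
7^4 ≡ 33
7^6 ≡ 26
7^9 ≡ 1
So ord_37(7) = 9, hence |⟨7⟩| = 9.
The index is φ(37) / ord(7) = 36 / 9 = 4.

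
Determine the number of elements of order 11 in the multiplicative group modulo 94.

0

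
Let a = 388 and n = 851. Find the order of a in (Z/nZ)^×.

396

By Lagrange's theorem, ord_851(388) divides φ(851) = φ(23·37) = (23−1)·(37−1) = 22·36 = 792 = 2^3 · 3^2 · 11.
Divisors of 792: 1, 2, 3, 4, 6, 8, 9, 11, 12, 18, 22, 24, 33, 36, 44, 66, 72, 88, 99, 132, 198, 264, 396, 792.
Evaluate successive powers at the divisors of 792:
388^1 ≡ 388
388^2 ≡ 768
388^3 ≡ 134
388^4 ≡ 81
388^6 ≡ 85
388^8 ≡ 604
388^9 ≡ 327
388^11 ≡ 91
388^12 ≡ 417
388^18 ≡ 554
388^22 ≡ 622
388^24 ≡ 285
388^33 ≡ 436
388^36 ≡ 556
388^44 ≡ 530
388^66 ≡ 323
388^72 ≡ 223
388^88 ≡ 70
388^99 ≡ 413
388^132 ≡ 507
388^198 ≡ 369
388^264 ≡ 47
388^396 ≡ 1
Hence ord(388) = 396.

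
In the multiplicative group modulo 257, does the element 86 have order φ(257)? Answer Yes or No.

Yes

φ(257) = 257 − 1 = 256 = 2^8.
An element g generates (Z/257Z)^× iff g^(256/q) ≢ 1 (mod 257) for each prime q ∈ {2}.
86^128 ≡ 256 (mod 257)  [q = 2: ≢ 1 ✓]
Every test exponent gives a nontrivial residue, hence 86 generates the full group.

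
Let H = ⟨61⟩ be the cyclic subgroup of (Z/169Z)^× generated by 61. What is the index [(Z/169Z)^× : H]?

4

Since 61 ∈ (Z/169Z)^×, its order divides φ(169) = φ(13^2) = 13·(13−1) = 156 = 2^2 · 3 · 13.
Divisors of 156: 1, 2, 3, 4, 6, 12, 13, 26, 39, 52, 78, 156.
Check 61^d mod 169 for each divisor in increasing order:
61^1 ≡ 61 (mod 169)
61^2 ≡ 3 (mod 169)
61^3 ≡ 14 (mod 169)
61^4 ≡ 9 (mod 169)
61^6 ≡ 27 (mod 169)
61^12 ≡ 53 (mod 169)
61^13 ≡ 22 (mod 169)
61^26 ≡ 146 (mod 169)
61^39 ≡ 1 (mod 169) ✓
So ord_169(61) = 39, hence |⟨61⟩| = 39.
[(Z/169Z)^× : ⟨61⟩] = 156/39 = 4.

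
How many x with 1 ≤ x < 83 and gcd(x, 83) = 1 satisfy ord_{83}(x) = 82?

40

φ(83) = 83 − 1 = 82 = 2 · 41.
In a cyclic group of order 82, there are φ(d) elements of order d for each divisor d of 82, and zero for non-divisors.
82 = 2 · 41 divides 82, and φ(82) = 40.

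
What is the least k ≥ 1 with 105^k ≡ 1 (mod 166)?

ord(105) | φ(166) = φ(2)·φ(83) = 1·82 = 82 = 2 · 41.
Divisors of 82: 1, 2, 41, 82.
Test each divisor d:
105^1 ≡ 105
105^2 ≡ 69
105^41 ≡ 165
105^82 ≡ 1
Therefore the multiplicative order of 105 modulo 166 is 82.

82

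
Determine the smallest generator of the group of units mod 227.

φ(227) = 227 − 1 = 226 = 2 · 113.
g is a primitive root iff g^(226/q) ≢ 1 (mod 227) for each prime q ∈ {2, 113}.
g = 2: 2^113 ≡ 226; 2^2 ≡ 4 — none is 1, so 2 is a primitive root.
Hence the least primitive root of 227 is 2.

2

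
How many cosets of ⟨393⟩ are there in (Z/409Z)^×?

By Lagrange's theorem, ord_409(393) divides φ(409) = 409 − 1 = 408 = 2^3 · 3 · 17.
Divisors of 408: 1, 2, 3, 4, 6, 8, 12, 17, 24, 34, 51, 68, 102, 136, 204, 408.
Compute 393^d (mod 409) for the divisors d until we hit 1:
393^1 ≡ 393 (mod 409)
393^2 ≡ 256 (mod 409)
393^3 ≡ 403 (mod 409)
393^4 ≡ 96 (mod 409)
393^6 ≡ 36 (mod 409)
393^8 ≡ 218 (mod 409)
393^12 ≡ 69 (mod 409)
393^17 ≡ 356 (mod 409)
393^24 ≡ 262 (mod 409)
393^34 ≡ 355 (mod 409)
393^51 ≡ 408 (mod 409)
393^68 ≡ 53 (mod 409)
393^102 ≡ 1 (mod 409) ✓
So ord_409(393) = 102, hence |⟨393⟩| = 102.
The index is φ(409) / ord(393) = 408 / 102 = 4.

4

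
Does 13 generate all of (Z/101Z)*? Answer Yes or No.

No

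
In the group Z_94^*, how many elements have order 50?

0

φ(94) = φ(2)·φ(47) = 1·46 = 46 = 2 · 23.
Since (Z/94Z)^× is cyclic of order 46, the number of elements of order d is φ(d) when d | 46 and 0 otherwise.
Here 46 is not a multiple of 50, so there are no elements of order 50.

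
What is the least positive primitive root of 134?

7

φ(134) = φ(2)·φ(67) = 1·66 = 66 = 2 · 3 · 11.
g is a primitive root iff g^(66/q) ≢ 1 (mod 134) for each prime q ∈ {2, 3, 11}.
g = 2: gcd(2, 134) = 2 > 1, not a unit — skip.
g = 3: 3^33 ≡ 133; 3^22 ≡ 1 — hits 1, so not a primitive root.
g = 4: gcd(4, 134) = 2 > 1, not a unit — skip.
g = 5: 5^33 ≡ 133; 5^22 ≡ 1 — hits 1, so not a primitive root.
g = 6: gcd(6, 134) = 2 > 1, not a unit — skip.
g = 7: 7^33 ≡ 133; 7^22 ≡ 29; 7^6 ≡ 131 — none is 1, so 7 is a primitive root.
So 7 is the smallest generator of (Z/134Z)^×.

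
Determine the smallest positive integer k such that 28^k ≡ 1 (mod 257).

ord(28) | φ(257) = 257 − 1 = 256 = 2^8.
Divisors of 256: 1, 2, 4, 8, 16, 32, 64, 128, 256.
Check 28^d mod 257 for each divisor in increasing order:
28^1 ≡ 28 (mod 257)
28^2 ≡ 13 (mod 257)
28^4 ≡ 169 (mod 257)
28^8 ≡ 34 (mod 257)
28^16 ≡ 128 (mod 257)
28^32 ≡ 193 (mod 257)
28^64 ≡ 241 (mod 257)
28^128 ≡ 256 (mod 257)
28^256 ≡ 1 (mod 257) ✓
The smallest such exponent is 256, so the order of 28 is 256.

256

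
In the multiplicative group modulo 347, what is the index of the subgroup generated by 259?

2

Since 259 ∈ (Z/347Z)^×, its order divides φ(347) = 347 − 1 = 346 = 2 · 173.
Divisors of 346: 1, 2, 173, 346.
Compute 259^d (mod 347) for the divisors d until we hit 1:
259^1 ≡ 259 (mod 347)
259^2 ≡ 110 (mod 347)
259^173 ≡ 1 (mod 347) ✓
The order of 259 is 173, so the subgroup it generates has 173 elements.
[(Z/347Z)^× : ⟨259⟩] = 346/173 = 2.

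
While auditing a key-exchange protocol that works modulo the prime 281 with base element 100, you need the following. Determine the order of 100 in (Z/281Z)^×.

14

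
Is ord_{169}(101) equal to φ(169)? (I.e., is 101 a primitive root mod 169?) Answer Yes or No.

No

φ(169) = φ(13^2) = 13·(13−1) = 156 = 2^2 · 3 · 13.
Test 101^(156/q) mod 169 for each prime factor q of 156:
101^78 ≡ 1 (mod 169)  [q = 2: ≡ 1 ✗]
101^52 ≡ 146 (mod 169)  [q = 3: ≢ 1 ✓]
101^12 ≡ 27 (mod 169)  [q = 13: ≢ 1 ✓]
The check at q = 2 fails, so 101 generates a proper subgroup.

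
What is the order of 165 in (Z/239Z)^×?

119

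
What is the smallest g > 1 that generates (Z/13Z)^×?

2

φ(13) = 13 − 1 = 12 = 2^2 · 3.
g is a primitive root iff g^(12/q) ≢ 1 (mod 13) for each prime q ∈ {2, 3}.
g = 2: 2^6 ≡ 12; 2^4 ≡ 3 — none is 1, so 2 is a primitive root.
The smallest primitive root modulo 13 is 2.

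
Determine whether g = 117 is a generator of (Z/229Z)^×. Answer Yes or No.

φ(229) = 229 − 1 = 228 = 2^2 · 3 · 19.
117 is a primitive root mod 229 iff 117^(φ(229)/q) ≢ 1 for every prime q | φ(229), i.e. q ∈ {2, 3, 19}.
117^114 ≡ 228 (mod 229)  [q = 2: ≢ 1 ✓]
117^76 ≡ 94 (mod 229)  [q = 3: ≢ 1 ✓]
117^12 ≡ 165 (mod 229)  [q = 19: ≢ 1 ✓]
Every test exponent gives a nontrivial residue, hence 117 generates the full group.

Yes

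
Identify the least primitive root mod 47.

5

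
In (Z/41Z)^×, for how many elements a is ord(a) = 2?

1

φ(41) = 41 − 1 = 40 = 2^3 · 5.
Since (Z/41Z)^× is cyclic of order 40, the number of elements of order d is φ(d) when d | 40 and 0 otherwise.
2 | 40, and φ(2) = 2 − 1 = 1.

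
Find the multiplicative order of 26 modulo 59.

29

Since 26 ∈ (Z/59Z)^×, its order divides φ(59) = 59 − 1 = 58 = 2 · 29.
Divisors of 58: 1, 2, 29, 58.
Compute 26^d (mod 59) for the divisors d until we hit 1:
26^1 ≡ 26
26^2 ≡ 27
26^29 ≡ 1
Hence ord(26) = 29.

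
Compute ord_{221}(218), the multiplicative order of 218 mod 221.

48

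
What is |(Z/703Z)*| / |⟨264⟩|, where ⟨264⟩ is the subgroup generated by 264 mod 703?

18

ord(264) | φ(703) = φ(19·37) = (19−1)·(37−1) = 18·36 = 648 = 2^3 · 3^4.
Divisors of 648: 1, 2, 3, 4, 6, 8, 9, 12, 18, 24, 27, 36, 54, 72, 81, 108, 162, 216, 324, 648.
Compute 264^d (mod 703) for the divisors d until we hit 1:
264^1 ≡ 264 (mod 703)
264^2 ≡ 99 (mod 703)
264^3 ≡ 125 (mod 703)
264^4 ≡ 662 (mod 703)
264^6 ≡ 159 (mod 703)
264^8 ≡ 275 (mod 703)
264^9 ≡ 191 (mod 703)
264^12 ≡ 676 (mod 703)
264^18 ≡ 628 (mod 703)
264^24 ≡ 26 (mod 703)
264^27 ≡ 438 (mod 703)
264^36 ≡ 1 (mod 703) ✓
So ord_703(264) = 36, hence |⟨264⟩| = 36.
Index = |(Z/703Z)^×| / |⟨264⟩| = 648 / 36 = 18.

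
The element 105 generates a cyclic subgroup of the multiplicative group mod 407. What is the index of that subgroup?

18

By Lagrange's theorem, ord_407(105) divides φ(407) = φ(11·37) = (11−1)·(37−1) = 10·36 = 360 = 2^3 · 3^2 · 5.
Divisors of 360: 1, 2, 3, 4, 5, 6, 8, 9, 10, 12, 15, 18, 20, 24, 30, 36, 40, 45, 60, 72, 90, 120, 180, 360.
Evaluate successive powers at the divisors of 360:
105^1 ≡ 105 (mod 407)
105^2 ≡ 36 (mod 407)
105^3 ≡ 117 (mod 407)
105^4 ≡ 75 (mod 407)
105^5 ≡ 142 (mod 407)
105^6 ≡ 258 (mod 407)
105^8 ≡ 334 (mod 407)
105^9 ≡ 68 (mod 407)
105^10 ≡ 221 (mod 407)
105^12 ≡ 223 (mod 407)
105^15 ≡ 43 (mod 407)
105^18 ≡ 147 (mod 407)
105^20 ≡ 1 (mod 407) ✓
So ord_407(105) = 20, hence |⟨105⟩| = 20.
[(Z/407Z)^× : ⟨105⟩] = 360/20 = 18.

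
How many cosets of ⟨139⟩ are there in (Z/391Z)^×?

22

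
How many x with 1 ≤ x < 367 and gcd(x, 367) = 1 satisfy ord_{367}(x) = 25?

φ(367) = 367 − 1 = 366 = 2 · 3 · 61.
(Z/367Z)^× is cyclic (|G| = 366); a cyclic group of order m has exactly φ(d) elements of each order d | m, and none otherwise.
25 does not divide 366, so no element of (Z/367Z)^× has order 25.

0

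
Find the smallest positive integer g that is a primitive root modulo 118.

11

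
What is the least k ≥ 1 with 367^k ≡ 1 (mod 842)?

420

The order of 367 must divide φ(842) = φ(2)·φ(421) = 1·420 = 420 = 2^2 · 3 · 5 · 7.
Divisors of 420: 1, 2, 3, 4, 5, 6, 7, 10, 12, 14, 15, 20, 21, 28, 30, 35, 42, 60, 70, 84, 105, 140, 210, 420.
Evaluate successive powers at the divisors of 420:
367^1 ≡ 367 (mod 842)
367^2 ≡ 811 (mod 842)
367^3 ≡ 411 (mod 842)
367^4 ≡ 119 (mod 842)
367^5 ≡ 731 (mod 842)
367^6 ≡ 521 (mod 842)
367^7 ≡ 73 (mod 842)
367^10 ≡ 533 (mod 842)
367^12 ≡ 317 (mod 842)
367^14 ≡ 277 (mod 842)
367^15 ≡ 619 (mod 842)
367^20 ≡ 335 (mod 842)
367^21 ≡ 13 (mod 842)
367^28 ≡ 107 (mod 842)
367^30 ≡ 51 (mod 842)
367^35 ≡ 233 (mod 842)
367^42 ≡ 169 (mod 842)
367^60 ≡ 75 (mod 842)
367^70 ≡ 401 (mod 842)
367^84 ≡ 775 (mod 842)
367^105 ≡ 813 (mod 842)
367^140 ≡ 821 (mod 842)
367^210 ≡ 841 (mod 842)
367^420 ≡ 1 (mod 842) ✓
Therefore the multiplicative order of 367 modulo 842 is 420.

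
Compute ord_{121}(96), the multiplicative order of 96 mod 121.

110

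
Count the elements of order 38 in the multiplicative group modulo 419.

φ(419) = 419 − 1 = 418 = 2 · 11 · 19.
(Z/419Z)^× is cyclic (|G| = 418); a cyclic group of order m has exactly φ(d) elements of each order d | m, and none otherwise.
38 = 2 · 19 divides 418, and φ(38) = 18.

18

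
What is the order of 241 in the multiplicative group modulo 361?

342

Since 241 ∈ (Z/361Z)^×, its order divides φ(361) = φ(19^2) = 19·(19−1) = 342 = 2 · 3^2 · 19.
Divisors of 342: 1, 2, 3, 6, 9, 18, 19, 38, 57, 114, 171, 342.
Test each divisor d:
241^1 ≡ 241
241^2 ≡ 321
241^3 ≡ 107
241^6 ≡ 258
241^9 ≡ 170
241^18 ≡ 20
241^19 ≡ 127
241^38 ≡ 245
241^57 ≡ 69
241^114 ≡ 68
241^171 ≡ 360
241^342 ≡ 1
Therefore the multiplicative order of 241 modulo 361 is 342.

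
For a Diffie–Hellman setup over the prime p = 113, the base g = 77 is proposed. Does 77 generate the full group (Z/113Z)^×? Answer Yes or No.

φ(113) = 113 − 1 = 112 = 2^4 · 7.
77 is a primitive root mod 113 iff 77^(φ(113)/q) ≢ 1 for every prime q | φ(113), i.e. q ∈ {2, 7}.
77^56 ≡ 1 (mod 113)  [q = 2: ≡ 1 ✗]
77^16 ≡ 109 (mod 113)  [q = 7: ≢ 1 ✓]
77^56 ≡ 1 shows ord(77) | 56, strictly less than φ(113); not a primitive root.

No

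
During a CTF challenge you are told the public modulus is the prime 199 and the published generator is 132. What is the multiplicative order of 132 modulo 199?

Since 132 ∈ (Z/199Z)^×, its order divides φ(199) = 199 − 1 = 198 = 2 · 3^2 · 11.
Divisors of 198: 1, 2, 3, 6, 9, 11, 18, 22, 33, 66, 99, 198.
Evaluate successive powers at the divisors of 198:
132^1 ≡ 132 (mod 199)
132^2 ≡ 111 (mod 199)
132^3 ≡ 125 (mod 199)
132^6 ≡ 103 (mod 199)
132^9 ≡ 139 (mod 199)
132^11 ≡ 106 (mod 199)
132^18 ≡ 18 (mod 199)
132^22 ≡ 92 (mod 199)
132^33 ≡ 1 (mod 199) ✓
Therefore the multiplicative order of 132 modulo 199 is 33.

33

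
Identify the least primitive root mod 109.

φ(109) = 109 − 1 = 108 = 2^2 · 3^3.
g is a primitive root iff g^(108/q) ≢ 1 (mod 109) for each prime q ∈ {2, 3}.
g = 2: 2^54 ≡ 108; 2^36 ≡ 1 — hits 1, so not a primitive root.
g = 3: 3^54 ≡ 1 — hits 1, so not a primitive root.
g = 4: 4^54 ≡ 1 — hits 1, so not a primitive root.
g = 5: 5^54 ≡ 1 — hits 1, so not a primitive root.
g = 6: 6^54 ≡ 108; 6^36 ≡ 63 — none is 1, so 6 is a primitive root.
The smallest primitive root modulo 109 is 6.

6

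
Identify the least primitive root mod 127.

φ(127) = 127 − 1 = 126 = 2 · 3^2 · 7.
Test candidates g = 2, 3, … against the prime factors q ∈ {2, 3, 7} of φ(127): g is a generator iff g^(126/q) ≢ 1 for every such q.
g = 2: 2^63 ≡ 1 — hits 1, so not a primitive root.
g = 3: 3^63 ≡ 126; 3^42 ≡ 107; 3^18 ≡ 4 — none is 1, so 3 is a primitive root.
Hence the least primitive root of 127 is 3.

3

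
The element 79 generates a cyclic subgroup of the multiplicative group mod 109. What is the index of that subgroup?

1

By Lagrange's theorem, ord_109(79) divides φ(109) = 109 − 1 = 108 = 2^2 · 3^3.
Divisors of 108: 1, 2, 3, 4, 6, 9, 12, 18, 27, 36, 54, 108.
Check 79^d mod 109 for each divisor in increasing order:
79^1 ≡ 79
79^2 ≡ 28
79^3 ≡ 32
79^4 ≡ 21
79^6 ≡ 43
79^9 ≡ 68
79^12 ≡ 105
79^18 ≡ 46
79^27 ≡ 76
79^36 ≡ 45
79^54 ≡ 108
79^108 ≡ 1
Thus |⟨79⟩| = ord(79) = 108.
Index = |(Z/109Z)^×| / |⟨79⟩| = 108 / 108 = 1.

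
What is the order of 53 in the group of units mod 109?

The order of 53 must divide φ(109) = 109 − 1 = 108 = 2^2 · 3^3.
Divisors of 108: 1, 2, 3, 4, 6, 9, 12, 18, 27, 36, 54, 108.
Check 53^d mod 109 for each divisor in increasing order:
53^1 ≡ 53 (mod 109)
53^2 ≡ 84 (mod 109)
53^3 ≡ 92 (mod 109)
53^4 ≡ 80 (mod 109)
53^6 ≡ 71 (mod 109)
53^9 ≡ 101 (mod 109)
53^12 ≡ 27 (mod 109)
53^18 ≡ 64 (mod 109)
53^27 ≡ 33 (mod 109)
53^36 ≡ 63 (mod 109)
53^54 ≡ 108 (mod 109)
53^108 ≡ 1 (mod 109) ✓
Therefore the multiplicative order of 53 modulo 109 is 108.

108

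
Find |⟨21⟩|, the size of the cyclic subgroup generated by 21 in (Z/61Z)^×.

ord(21) | φ(61) = 61 − 1 = 60 = 2^2 · 3 · 5.
Divisors of 60: 1, 2, 3, 4, 5, 6, 10, 12, 15, 20, 30, 60.
Test each divisor d:
21^1 ≡ 21
21^2 ≡ 14
21^3 ≡ 50
21^4 ≡ 13
21^5 ≡ 29
21^6 ≡ 60
21^10 ≡ 48
21^12 ≡ 1
Therefore the multiplicative order of 21 modulo 61 is 12.

12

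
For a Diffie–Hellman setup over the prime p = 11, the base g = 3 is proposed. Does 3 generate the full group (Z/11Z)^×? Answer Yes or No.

φ(11) = 11 − 1 = 10 = 2 · 5.
An element g generates (Z/11Z)^× iff g^(10/q) ≢ 1 (mod 11) for each prime q ∈ {2, 5}.
3^5 ≡ 1 (mod 11)  [q = 2: ≡ 1 ✗]
3^2 ≡ 9 (mod 11)  [q = 5: ≢ 1 ✓]
The check at q = 2 fails, so 3 generates a proper subgroup.

No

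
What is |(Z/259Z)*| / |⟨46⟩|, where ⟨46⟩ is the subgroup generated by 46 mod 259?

The order of 46 must divide φ(259) = φ(7·37) = (7−1)·(37−1) = 6·36 = 216 = 2^3 · 3^3.
Divisors of 216: 1, 2, 3, 4, 6, 8, 9, 12, 18, 24, 27, 36, 54, 72, 108, 216.
Evaluate successive powers at the divisors of 216:
46^1 ≡ 46 (mod 259)
46^2 ≡ 44 (mod 259)
46^3 ≡ 211 (mod 259)
46^4 ≡ 123 (mod 259)
46^6 ≡ 232 (mod 259)
46^8 ≡ 107 (mod 259)
46^9 ≡ 1 (mod 259) ✓
The order of 46 is 9, so the subgroup it generates has 9 elements.
[(Z/259Z)^× : ⟨46⟩] = 216/9 = 24.

24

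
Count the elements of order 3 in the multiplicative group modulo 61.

φ(61) = 61 − 1 = 60 = 2^2 · 3 · 5.
(Z/61Z)^× is cyclic (|G| = 60); a cyclic group of order m has exactly φ(d) elements of each order d | m, and none otherwise.
3 | 60, and φ(3) = 3 − 1 = 2.

2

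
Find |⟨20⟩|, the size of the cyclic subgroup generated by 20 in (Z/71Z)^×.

By Lagrange's theorem, ord_71(20) divides φ(71) = 71 − 1 = 70 = 2 · 5 · 7.
Divisors of 70: 1, 2, 5, 7, 10, 14, 35, 70.
Test each divisor d:
20^1 ≡ 20 (mod 71)
20^2 ≡ 45 (mod 71)
20^5 ≡ 30 (mod 71)
20^7 ≡ 1 (mod 71) ✓
So ord_71(20) = 7.

7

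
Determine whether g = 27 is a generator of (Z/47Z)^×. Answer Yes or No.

No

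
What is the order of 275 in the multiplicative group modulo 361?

The order of 275 must divide φ(361) = φ(19^2) = 19·(19−1) = 342 = 2 · 3^2 · 19.
Divisors of 342: 1, 2, 3, 6, 9, 18, 19, 38, 57, 114, 171, 342.
Test each divisor d:
275^1 ≡ 275
275^2 ≡ 176
275^3 ≡ 26
275^6 ≡ 315
275^9 ≡ 248
275^18 ≡ 134
275^19 ≡ 28
275^38 ≡ 62
275^57 ≡ 292
275^114 ≡ 68
275^171 ≡ 1
Hence ord(275) = 171.

171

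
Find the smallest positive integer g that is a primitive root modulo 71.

φ(71) = 71 − 1 = 70 = 2 · 5 · 7.
g is a primitive root iff g^(70/q) ≢ 1 (mod 71) for each prime q ∈ {2, 5, 7}.
g = 2: 2^35 ≡ 1 — hits 1, so not a primitive root.
g = 3: 3^35 ≡ 1 — hits 1, so not a primitive root.
g = 4: 4^35 ≡ 1 — hits 1, so not a primitive root.
g = 5: 5^35 ≡ 1 — hits 1, so not a primitive root.
g = 6: 6^35 ≡ 1 — hits 1, so not a primitive root.
g = 7: 7^35 ≡ 70; 7^14 ≡ 54; 7^10 ≡ 45 — none is 1, so 7 is a primitive root.
So 7 is the smallest generator of (Z/71Z)^×.

7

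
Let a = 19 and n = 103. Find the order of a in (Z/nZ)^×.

51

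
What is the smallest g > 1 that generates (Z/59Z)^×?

2

φ(59) = 59 − 1 = 58 = 2 · 29.
g is a primitive root iff g^(58/q) ≢ 1 (mod 59) for each prime q ∈ {2, 29}.
g = 2: 2^29 ≡ 58; 2^2 ≡ 4 — none is 1, so 2 is a primitive root.
So 2 is the smallest generator of (Z/59Z)^×.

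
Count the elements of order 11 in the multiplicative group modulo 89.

φ(89) = 89 − 1 = 88 = 2^3 · 11.
(Z/89Z)^× is cyclic (|G| = 88); a cyclic group of order m has exactly φ(d) elements of each order d | m, and none otherwise.
11 | 88, and φ(11) = 11 − 1 = 10.

10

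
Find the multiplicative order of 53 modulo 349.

116

ord(53) | φ(349) = 349 − 1 = 348 = 2^2 · 3 · 29.
Divisors of 348: 1, 2, 3, 4, 6, 12, 29, 58, 87, 116, 174, 348.
Evaluate successive powers at the divisors of 348:
53^1 ≡ 53 (mod 349)
53^2 ≡ 17 (mod 349)
53^3 ≡ 203 (mod 349)
53^4 ≡ 289 (mod 349)
53^6 ≡ 27 (mod 349)
53^12 ≡ 31 (mod 349)
53^29 ≡ 213 (mod 349)
53^58 ≡ 348 (mod 349)
53^87 ≡ 136 (mod 349)
53^116 ≡ 1 (mod 349) ✓
Therefore the multiplicative order of 53 modulo 349 is 116.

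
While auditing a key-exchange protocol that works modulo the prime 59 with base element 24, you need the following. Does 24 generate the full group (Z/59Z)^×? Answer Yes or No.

Yes

φ(59) = 59 − 1 = 58 = 2 · 29.
An element g generates (Z/59Z)^× iff g^(58/q) ≢ 1 (mod 59) for each prime q ∈ {2, 29}.
24^29 ≡ 58 (mod 59)  [q = 2: ≢ 1 ✓]
24^2 ≡ 45 (mod 59)  [q = 29: ≢ 1 ✓]
All checks pass, so 24 has order 58 and is a primitive root modulo 59.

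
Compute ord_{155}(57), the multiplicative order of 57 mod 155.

12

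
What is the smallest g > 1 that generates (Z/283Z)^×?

3

φ(283) = 283 − 1 = 282 = 2 · 3 · 47.
g is a primitive root iff g^(282/q) ≢ 1 (mod 283) for each prime q ∈ {2, 3, 47}.
g = 2: 2^141 ≡ 282; 2^94 ≡ 1 — hits 1, so not a primitive root.
g = 3: 3^141 ≡ 282; 3^94 ≡ 238; 3^6 ≡ 163 — none is 1, so 3 is a primitive root.
So 3 is the smallest generator of (Z/283Z)^×.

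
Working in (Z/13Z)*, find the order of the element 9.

3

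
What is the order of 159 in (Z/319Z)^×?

The order of 159 must divide φ(319) = φ(11·29) = (11−1)·(29−1) = 10·28 = 280 = 2^3 · 5 · 7.
Divisors of 280: 1, 2, 4, 5, 7, 8, 10, 14, 20, 28, 35, 40, 56, 70, 140, 280.
Compute 159^d (mod 319) for the divisors d until we hit 1:
159^1 ≡ 159 (mod 319)
159^2 ≡ 80 (mod 319)
159^4 ≡ 20 (mod 319)
159^5 ≡ 309 (mod 319)
159^7 ≡ 157 (mod 319)
159^8 ≡ 81 (mod 319)
159^10 ≡ 100 (mod 319)
159^14 ≡ 86 (mod 319)
159^20 ≡ 111 (mod 319)
159^28 ≡ 59 (mod 319)
159^35 ≡ 12 (mod 319)
159^40 ≡ 199 (mod 319)
159^56 ≡ 291 (mod 319)
159^70 ≡ 144 (mod 319)
159^140 ≡ 1 (mod 319) ✓
The smallest such exponent is 140, so the order of 159 is 140.

140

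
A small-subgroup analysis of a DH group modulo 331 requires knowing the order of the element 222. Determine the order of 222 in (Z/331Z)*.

330

By Lagrange's theorem, ord_331(222) divides φ(331) = 331 − 1 = 330 = 2 · 3 · 5 · 11.
Divisors of 330: 1, 2, 3, 5, 6, 10, 11, 15, 22, 30, 33, 55, 66, 110, 165, 330.
Evaluate successive powers at the divisors of 330:
222^1 ≡ 222 (mod 331)
222^2 ≡ 296 (mod 331)
222^3 ≡ 174 (mod 331)
222^5 ≡ 199 (mod 331)
222^6 ≡ 155 (mod 331)
222^10 ≡ 212 (mod 331)
222^11 ≡ 62 (mod 331)
222^15 ≡ 151 (mod 331)
222^22 ≡ 203 (mod 331)
222^30 ≡ 293 (mod 331)
222^33 ≡ 8 (mod 331)
222^55 ≡ 300 (mod 331)
222^66 ≡ 64 (mod 331)
222^110 ≡ 299 (mod 331)
222^165 ≡ 330 (mod 331)
222^330 ≡ 1 (mod 331) ✓
So ord_331(222) = 330.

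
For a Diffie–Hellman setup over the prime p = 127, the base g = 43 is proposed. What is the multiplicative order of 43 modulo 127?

126

Since 43 ∈ (Z/127Z)^×, its order divides φ(127) = 127 − 1 = 126 = 2 · 3^2 · 7.
Divisors of 126: 1, 2, 3, 6, 7, 9, 14, 18, 21, 42, 63, 126.
Test each divisor d:
43^1 ≡ 43 (mod 127)
43^2 ≡ 71 (mod 127)
43^3 ≡ 5 (mod 127)
43^6 ≡ 25 (mod 127)
43^7 ≡ 59 (mod 127)
43^9 ≡ 125 (mod 127)
43^14 ≡ 52 (mod 127)
43^18 ≡ 4 (mod 127)
43^21 ≡ 20 (mod 127)
43^42 ≡ 19 (mod 127)
43^63 ≡ 126 (mod 127)
43^126 ≡ 1 (mod 127) ✓
So ord_127(43) = 126.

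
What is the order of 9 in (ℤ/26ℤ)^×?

3

ord(9) | φ(26) = φ(2)·φ(13) = 1·12 = 12 = 2^2 · 3.
Divisors of 12: 1, 2, 3, 4, 6, 12.
Compute 9^d (mod 26) for the divisors d until we hit 1:
9^1 ≡ 9
9^2 ≡ 3
9^3 ≡ 1
The smallest such exponent is 3, so the order of 9 is 3.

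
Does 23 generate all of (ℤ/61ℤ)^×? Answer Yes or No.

φ(61) = 61 − 1 = 60 = 2^2 · 3 · 5.
Test 23^(60/q) mod 61 for each prime factor q of 60:
23^30 ≡ 60 (mod 61)  [q = 2: ≢ 1 ✓]
23^20 ≡ 1 (mod 61)  [q = 3: ≡ 1 ✗]
23^12 ≡ 20 (mod 61)  [q = 5: ≢ 1 ✓]
Since 23^20 ≡ 1, the order of 23 divides 20 < 60, so 23 is not a primitive root.

No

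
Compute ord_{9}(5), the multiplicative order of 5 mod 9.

The order of 5 must divide φ(9) = φ(3^2) = 3·(3−1) = 6 = 2 · 3.
Divisors of 6: 1, 2, 3, 6.
Test each divisor d:
5^1 ≡ 5 (mod 9)
5^2 ≡ 7 (mod 9)
5^3 ≡ 8 (mod 9)
5^6 ≡ 1 (mod 9) ✓
Hence ord(5) = 6.

6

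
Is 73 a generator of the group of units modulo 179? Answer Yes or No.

Yes

φ(179) = 179 − 1 = 178 = 2 · 89.
An element g generates (Z/179Z)^× iff g^(178/q) ≢ 1 (mod 179) for each prime q ∈ {2, 89}.
73^89 ≡ 178 (mod 179)  [q = 2: ≢ 1 ✓]
73^2 ≡ 138 (mod 179)  [q = 89: ≢ 1 ✓]
All checks pass, so 73 has order 178 and is a primitive root modulo 179.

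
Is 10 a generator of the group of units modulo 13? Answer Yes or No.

φ(13) = 13 − 1 = 12 = 2^2 · 3.
An element g generates (Z/13Z)^× iff g^(12/q) ≢ 1 (mod 13) for each prime q ∈ {2, 3}.
10^6 ≡ 1 (mod 13)  [q = 2: ≡ 1 ✗]
10^4 ≡ 3 (mod 13)  [q = 3: ≢ 1 ✓]
The check at q = 2 fails, so 10 generates a proper subgroup.

No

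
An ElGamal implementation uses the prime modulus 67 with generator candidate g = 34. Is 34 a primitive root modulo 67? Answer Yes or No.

Yes

φ(67) = 67 − 1 = 66 = 2 · 3 · 11.
34 is a primitive root mod 67 iff 34^(φ(67)/q) ≢ 1 for every prime q | φ(67), i.e. q ∈ {2, 3, 11}.
34^33 ≡ 66 (mod 67)  [q = 2: ≢ 1 ✓]
34^22 ≡ 29 (mod 67)  [q = 3: ≢ 1 ✓]
34^6 ≡ 22 (mod 67)  [q = 11: ≢ 1 ✓]
All checks pass, so 34 has order 66 and is a primitive root modulo 67.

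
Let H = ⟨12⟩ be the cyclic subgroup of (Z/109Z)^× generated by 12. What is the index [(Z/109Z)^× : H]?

2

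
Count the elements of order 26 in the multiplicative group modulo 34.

0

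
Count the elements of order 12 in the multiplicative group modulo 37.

φ(37) = 37 − 1 = 36 = 2^2 · 3^2.
In a cyclic group of order 36, there are φ(d) elements of order d for each divisor d of 36, and zero for non-divisors.
12 = 2^2 · 3 divides 36, and φ(12) = 4.

4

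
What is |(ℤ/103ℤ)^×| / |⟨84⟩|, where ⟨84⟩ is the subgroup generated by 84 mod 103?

The order of 84 must divide φ(103) = 103 − 1 = 102 = 2 · 3 · 17.
Divisors of 102: 1, 2, 3, 6, 17, 34, 51, 102.
Test each divisor d:
84^1 ≡ 84 (mod 103)
84^2 ≡ 52 (mod 103)
84^3 ≡ 42 (mod 103)
84^6 ≡ 13 (mod 103)
84^17 ≡ 47 (mod 103)
84^34 ≡ 46 (mod 103)
84^51 ≡ 102 (mod 103)
84^102 ≡ 1 (mod 103) ✓
The order of 84 is 102, so the subgroup it generates has 102 elements.
The index is φ(103) / ord(84) = 102 / 102 = 1.

1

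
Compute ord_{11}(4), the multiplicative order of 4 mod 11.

5

The order of 4 must divide φ(11) = 11 − 1 = 10 = 2 · 5.
Divisors of 10: 1, 2, 5, 10.
Test each divisor d:
4^1 ≡ 4
4^2 ≡ 5
4^5 ≡ 1
So ord_11(4) = 5.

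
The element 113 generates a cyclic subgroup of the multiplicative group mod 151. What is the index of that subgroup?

5

The order of 113 must divide φ(151) = 151 − 1 = 150 = 2 · 3 · 5^2.
Divisors of 150: 1, 2, 3, 5, 6, 10, 15, 25, 30, 50, 75, 150.
Check 113^d mod 151 for each divisor in increasing order:
113^1 ≡ 113 (mod 151)
113^2 ≡ 85 (mod 151)
113^3 ≡ 92 (mod 151)
113^5 ≡ 119 (mod 151)
113^6 ≡ 8 (mod 151)
113^10 ≡ 118 (mod 151)
113^15 ≡ 150 (mod 151)
113^25 ≡ 33 (mod 151)
113^30 ≡ 1 (mod 151) ✓
The order of 113 is 30, so the subgroup it generates has 30 elements.
[(Z/151Z)^× : ⟨113⟩] = 150/30 = 5.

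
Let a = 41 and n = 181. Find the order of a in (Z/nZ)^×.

Since 41 ∈ (Z/181Z)^×, its order divides φ(181) = 181 − 1 = 180 = 2^2 · 3^2 · 5.
Divisors of 180: 1, 2, 3, 4, 5, 6, 9, 10, 12, 15, 18, 20, 30, 36, 45, 60, 90, 180.
Compute 41^d (mod 181) for the divisors d until we hit 1:
41^1 ≡ 41 (mod 181)
41^2 ≡ 52 (mod 181)
41^3 ≡ 141 (mod 181)
41^4 ≡ 170 (mod 181)
41^5 ≡ 92 (mod 181)
41^6 ≡ 152 (mod 181)
41^9 ≡ 74 (mod 181)
41^10 ≡ 138 (mod 181)
41^12 ≡ 117 (mod 181)
41^15 ≡ 26 (mod 181)
41^18 ≡ 46 (mod 181)
41^20 ≡ 39 (mod 181)
41^30 ≡ 133 (mod 181)
41^36 ≡ 125 (mod 181)
41^45 ≡ 19 (mod 181)
41^60 ≡ 132 (mod 181)
41^90 ≡ 180 (mod 181)
41^180 ≡ 1 (mod 181) ✓
Therefore the multiplicative order of 41 modulo 181 is 180.

180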